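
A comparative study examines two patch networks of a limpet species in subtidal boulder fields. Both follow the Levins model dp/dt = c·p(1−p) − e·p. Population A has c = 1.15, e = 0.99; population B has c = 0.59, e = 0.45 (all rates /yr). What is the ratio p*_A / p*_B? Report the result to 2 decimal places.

0.59

A: p*_A = 1 − 0.99/1.15 = 0.1391.
B: p*_B = 1 − 0.45/0.59 = 0.2373.
p*_A / p*_B = 0.1391/0.2373 = 0.5863.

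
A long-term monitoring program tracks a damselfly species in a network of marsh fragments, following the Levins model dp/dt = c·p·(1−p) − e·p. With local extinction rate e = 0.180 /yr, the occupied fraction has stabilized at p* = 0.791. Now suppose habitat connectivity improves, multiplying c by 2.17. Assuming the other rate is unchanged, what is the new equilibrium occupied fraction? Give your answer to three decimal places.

0.904

Balance c(1−p*) = e gives c = e/(1 − 0.79100) = 0.180/0.20900 = 0.86124.
New p* = 1 − e/c = 1 − 0.18000/1.86889 = 0.90369.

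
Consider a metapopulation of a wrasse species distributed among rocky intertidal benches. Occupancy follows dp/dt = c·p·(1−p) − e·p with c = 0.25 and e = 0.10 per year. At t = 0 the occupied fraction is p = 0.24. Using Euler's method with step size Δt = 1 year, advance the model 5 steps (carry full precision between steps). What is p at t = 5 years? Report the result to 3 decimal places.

0.351

Update rule: p ← p + [c·p·(1−p) − e·p]·Δt with Δt = 1.
  1  |  dp/dt·Δt = +0.021600  |  p_1 = 0.261600
  2  |  dp/dt·Δt = +0.022131  |  p_2 = 0.283731
  3  |  dp/dt·Δt = +0.022434  |  p_3 = 0.306165
  4  |  dp/dt·Δt = +0.022490  |  p_4 = 0.328656
  5  |  dp/dt·Δt = +0.022295  |  p_5 = 0.350950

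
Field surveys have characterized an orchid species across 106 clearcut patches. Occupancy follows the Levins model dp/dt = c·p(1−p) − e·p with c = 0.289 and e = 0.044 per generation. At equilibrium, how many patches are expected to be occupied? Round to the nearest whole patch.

p* = 1 − e/c = 1 − 0.044/0.289 = 0.8478.
Expected occupied patches = N × p* = 106 × 0.8478 = 89.86 ≈ 90.

90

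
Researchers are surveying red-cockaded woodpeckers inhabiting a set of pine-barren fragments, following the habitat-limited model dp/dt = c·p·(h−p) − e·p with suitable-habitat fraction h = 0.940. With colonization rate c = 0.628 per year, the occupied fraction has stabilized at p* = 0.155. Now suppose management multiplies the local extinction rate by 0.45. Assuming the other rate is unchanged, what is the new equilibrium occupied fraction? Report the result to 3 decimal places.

0.587

Balance c(h−p*) = e gives e = 0.628×(0.94 − 0.15500) = 0.49298.
New p* = 0.94 − e/c = 0.94 − 0.22184/0.62800 = 0.58675.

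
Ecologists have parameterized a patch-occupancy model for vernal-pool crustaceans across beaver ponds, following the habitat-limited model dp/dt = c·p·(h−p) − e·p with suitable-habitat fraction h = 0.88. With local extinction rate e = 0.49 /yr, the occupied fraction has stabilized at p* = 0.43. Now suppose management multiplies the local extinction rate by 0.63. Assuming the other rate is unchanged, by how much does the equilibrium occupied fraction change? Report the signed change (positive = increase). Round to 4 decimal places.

Balance c(h−p*) = e gives c = e/(0.88 − 0.43000) = 0.49/0.45000 = 1.08889.
New p* = 0.88 − e/c = 0.88 − 0.30870/1.08889 = 0.59650.
Δp* = 0.59650 − 0.43000 = +0.16650.

0.1665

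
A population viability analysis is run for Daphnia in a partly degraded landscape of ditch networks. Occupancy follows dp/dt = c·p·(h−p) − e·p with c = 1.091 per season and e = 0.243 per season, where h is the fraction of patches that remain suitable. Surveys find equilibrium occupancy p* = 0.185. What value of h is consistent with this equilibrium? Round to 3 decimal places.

0.408

At equilibrium c(h−p*) = e, so h = p* + e/c.
h = 0.185 + 0.243/1.091 = 0.185 + 0.2227 = 0.4077.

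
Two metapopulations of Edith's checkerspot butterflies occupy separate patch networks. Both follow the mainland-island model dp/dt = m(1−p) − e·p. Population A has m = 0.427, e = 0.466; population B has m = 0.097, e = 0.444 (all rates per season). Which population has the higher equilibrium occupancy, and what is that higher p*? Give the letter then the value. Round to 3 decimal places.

A, 0.478

A: p*_A = m/(m+e) = 0.427/0.8930 = 0.4782.
B: p*_B = 0.097/0.5410 = 0.1793.
A is higher at 0.4782.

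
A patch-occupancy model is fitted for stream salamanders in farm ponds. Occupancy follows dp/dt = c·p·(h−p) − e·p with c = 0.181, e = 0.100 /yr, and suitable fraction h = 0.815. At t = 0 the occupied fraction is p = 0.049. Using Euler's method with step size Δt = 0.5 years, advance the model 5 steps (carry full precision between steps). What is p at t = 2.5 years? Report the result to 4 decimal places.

Update rule: p ← p + [c·p·(h−p) − e·p]·Δt with Δt = 0.5.
p: 0.04900 → 0.04995  (Δp = +0.00095)
p: 0.04995 → 0.05091  (Δp = +0.00096)
p: 0.05091 → 0.05188  (Δp = +0.00097)
p: 0.05188 → 0.05287  (Δp = +0.00099)
p: 0.05287 → 0.05387  (Δp = +0.00100)

0.0539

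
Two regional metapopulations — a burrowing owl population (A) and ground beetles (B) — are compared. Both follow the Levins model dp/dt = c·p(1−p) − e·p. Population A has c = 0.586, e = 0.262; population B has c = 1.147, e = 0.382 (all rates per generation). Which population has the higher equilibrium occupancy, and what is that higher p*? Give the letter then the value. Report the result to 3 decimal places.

B, 0.667

A: p*_A = 1 − 0.262/0.586 = 0.5529.
B: p*_B = 1 − 0.382/1.147 = 0.6670.
B is higher at 0.6670.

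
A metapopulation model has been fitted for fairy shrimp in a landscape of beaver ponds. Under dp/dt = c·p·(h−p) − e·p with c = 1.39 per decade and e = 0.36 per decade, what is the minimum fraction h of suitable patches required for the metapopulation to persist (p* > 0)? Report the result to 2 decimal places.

0.26

p* = h − e/c is positive only when h > e/c.
h_min = e/c = 0.36/1.39 = 0.2590.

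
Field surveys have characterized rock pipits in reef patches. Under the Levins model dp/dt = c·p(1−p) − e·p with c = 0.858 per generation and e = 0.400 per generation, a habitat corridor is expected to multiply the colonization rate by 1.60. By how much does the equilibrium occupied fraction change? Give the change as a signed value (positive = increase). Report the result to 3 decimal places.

Before: p* = 1 − 0.400/0.858 = 0.5338.
After the change, c = 1.3728, e = 0.4, so p* = 1 − 0.4/1.3728 = 0.7086.
Δp* = 0.7086 − 0.5338 = +0.1748.

0.175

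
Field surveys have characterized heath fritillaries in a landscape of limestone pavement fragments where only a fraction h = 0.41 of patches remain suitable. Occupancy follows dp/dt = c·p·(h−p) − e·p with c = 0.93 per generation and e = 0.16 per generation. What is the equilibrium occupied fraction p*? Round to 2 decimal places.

Setting dp/dt = 0 and dividing by p* gives c·(h−p*) = e.
So p* = h − e/c = 0.41 − 0.16/0.93 = 0.41 − 0.1720 = 0.2380.

0.24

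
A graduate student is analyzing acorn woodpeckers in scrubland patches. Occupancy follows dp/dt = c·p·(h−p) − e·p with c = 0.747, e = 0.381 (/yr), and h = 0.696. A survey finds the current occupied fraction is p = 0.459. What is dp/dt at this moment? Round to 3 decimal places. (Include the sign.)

-0.094

Colonization term: c·p·(h−p) = 0.747×0.459×0.2370 = 0.08126.
Extinction term: e·p = 0.17488.
dp/dt = 0.08126 − 0.17488 = -0.09362.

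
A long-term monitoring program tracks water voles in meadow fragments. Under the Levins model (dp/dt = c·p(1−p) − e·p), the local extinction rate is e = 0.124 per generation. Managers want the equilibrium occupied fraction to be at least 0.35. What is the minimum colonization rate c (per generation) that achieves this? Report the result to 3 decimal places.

0.191

p* = 1 − e/c ≥ 0.35 requires e/c ≤ 0.6500, i.e. c ≥ e/0.6500.
c_min = 0.124/0.6500 = 0.1908.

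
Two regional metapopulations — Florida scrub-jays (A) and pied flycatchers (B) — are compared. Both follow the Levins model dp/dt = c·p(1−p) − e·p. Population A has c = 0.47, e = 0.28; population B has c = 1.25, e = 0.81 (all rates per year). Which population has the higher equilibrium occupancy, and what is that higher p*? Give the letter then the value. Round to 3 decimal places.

A, 0.404

A: p*_A = 1 − 0.28/0.47 = 0.4043.
B: p*_B = 1 − 0.81/1.25 = 0.3520.
A is higher at 0.4043.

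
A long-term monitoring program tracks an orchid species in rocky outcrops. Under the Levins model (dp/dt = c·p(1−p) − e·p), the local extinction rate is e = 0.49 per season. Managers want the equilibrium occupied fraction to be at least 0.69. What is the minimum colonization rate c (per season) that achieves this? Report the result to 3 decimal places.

1.581

p* = 1 − e/c ≥ 0.69 requires e/c ≤ 0.3100, i.e. c ≥ e/0.3100.
c_min = 0.49/0.3100 = 1.5806.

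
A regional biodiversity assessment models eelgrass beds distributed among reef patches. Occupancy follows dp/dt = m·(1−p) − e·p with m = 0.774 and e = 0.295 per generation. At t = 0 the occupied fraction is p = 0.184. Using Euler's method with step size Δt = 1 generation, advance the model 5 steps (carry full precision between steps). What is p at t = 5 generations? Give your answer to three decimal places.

0.724

Update rule: p ← p + [m·(1−p) − e·p]·Δt with Δt = 1.
t = 1: p = 0.18400 + (+0.57730) = 0.76130
t = 2: p = 0.76130 + (-0.03983) = 0.72147
t = 3: p = 0.72147 + (+0.00275) = 0.72422
t = 4: p = 0.72422 + (-0.00019) = 0.72403
t = 5: p = 0.72403 + (+0.00001) = 0.72404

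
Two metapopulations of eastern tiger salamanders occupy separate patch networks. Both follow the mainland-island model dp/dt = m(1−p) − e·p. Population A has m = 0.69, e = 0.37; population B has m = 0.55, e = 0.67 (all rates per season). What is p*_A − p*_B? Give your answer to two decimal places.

0.20

A: p*_A = m/(m+e) = 0.69/1.0600 = 0.6509.
B: p*_B = 0.55/1.2200 = 0.4508.
p*_A − p*_B = 0.6509 − 0.4508 = 0.2001.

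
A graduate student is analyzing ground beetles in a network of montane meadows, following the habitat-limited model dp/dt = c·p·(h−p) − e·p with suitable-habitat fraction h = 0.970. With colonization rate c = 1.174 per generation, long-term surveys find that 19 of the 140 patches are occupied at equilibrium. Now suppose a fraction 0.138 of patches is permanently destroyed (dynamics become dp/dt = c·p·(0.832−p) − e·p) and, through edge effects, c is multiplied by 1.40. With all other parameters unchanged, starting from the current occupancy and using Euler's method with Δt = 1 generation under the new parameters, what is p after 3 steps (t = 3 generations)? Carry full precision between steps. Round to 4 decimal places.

0.1953

Observed p* = 19/140 = 0.13571.
Balance c(h−p*) = e gives e = 1.174×(0.97 − 0.13571) = 0.97945.
Starting from p₀ = 0.13571; update p ← p + (dp/dt)·Δt with the new parameters.
step 1: Δp = +0.02239, p = 0.15810
step 2: Δp = +0.02026, p = 0.17837
step 3: Δp = +0.01692, p = 0.19529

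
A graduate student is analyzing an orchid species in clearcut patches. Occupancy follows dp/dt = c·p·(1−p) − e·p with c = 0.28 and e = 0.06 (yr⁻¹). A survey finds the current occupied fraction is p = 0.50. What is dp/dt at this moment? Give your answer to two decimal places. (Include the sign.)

0.04

Colonization term: c·p·(1−p) = 0.28×0.50×0.5000 = 0.07000.
Extinction term: e·p = 0.03000.
dp/dt = 0.07000 − 0.03000 = 0.04000.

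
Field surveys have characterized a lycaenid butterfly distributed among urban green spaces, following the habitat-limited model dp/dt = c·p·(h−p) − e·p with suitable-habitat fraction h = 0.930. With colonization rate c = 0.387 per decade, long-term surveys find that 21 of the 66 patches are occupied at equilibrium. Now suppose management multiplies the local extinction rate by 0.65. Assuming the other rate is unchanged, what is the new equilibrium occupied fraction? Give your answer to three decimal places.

Observed p* = 21/66 = 0.31818.
Balance c(h−p*) = e gives e = 0.387×(0.93 − 0.31818) = 0.23677.
New p* = 0.93 − e/c = 0.93 − 0.15390/0.38700 = 0.53233.

0.532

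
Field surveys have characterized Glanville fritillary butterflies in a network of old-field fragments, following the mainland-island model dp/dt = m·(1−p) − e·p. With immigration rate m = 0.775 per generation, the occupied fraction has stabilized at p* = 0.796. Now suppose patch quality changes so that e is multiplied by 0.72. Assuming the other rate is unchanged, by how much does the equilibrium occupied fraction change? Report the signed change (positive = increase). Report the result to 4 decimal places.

Balance m(1−p*) = e·p* gives e = m(1−p*)/p* = 0.775×0.20400/0.79600 = 0.19862.
New p* = m/(m+e) = 0.77500/(0.77500+0.14301) = 0.84422.
Δp* = 0.84422 − 0.79600 = +0.04822.

0.0482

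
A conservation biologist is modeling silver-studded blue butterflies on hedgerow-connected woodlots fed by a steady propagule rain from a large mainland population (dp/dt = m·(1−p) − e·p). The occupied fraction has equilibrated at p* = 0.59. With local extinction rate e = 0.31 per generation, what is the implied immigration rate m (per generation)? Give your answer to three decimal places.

0.446

At equilibrium m(1−p*) = e·p*, so m = e·p*/(1−p*).
m = 0.31 × 0.59 / 0.4100 = 0.1829/0.4100 = 0.4461.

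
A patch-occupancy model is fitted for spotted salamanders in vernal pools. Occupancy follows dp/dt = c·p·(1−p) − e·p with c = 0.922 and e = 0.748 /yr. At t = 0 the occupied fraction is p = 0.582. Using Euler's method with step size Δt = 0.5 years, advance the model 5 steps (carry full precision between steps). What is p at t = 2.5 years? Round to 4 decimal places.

0.3159

Update rule: p ← p + [c·p·(1−p) − e·p]·Δt with Δt = 0.5.
t = 0.5: p = 0.58200 + (-0.10552) = 0.47648
t = 1: p = 0.47648 + (-0.06321) = 0.41327
t = 1.5: p = 0.41327 + (-0.04278) = 0.37049
t = 2: p = 0.37049 + (-0.03105) = 0.33945
t = 2.5: p = 0.33945 + (-0.02359) = 0.31586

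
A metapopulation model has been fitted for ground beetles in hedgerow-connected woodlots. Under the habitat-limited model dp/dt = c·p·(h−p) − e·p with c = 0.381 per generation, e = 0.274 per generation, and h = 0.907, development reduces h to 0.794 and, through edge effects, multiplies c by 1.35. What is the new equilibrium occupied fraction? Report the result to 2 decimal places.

0.26

Before: p* = h − e/c = 0.907 − 0.274/0.381 = 0.907 − 0.7192 = 0.1878.
After: c = 0.51435, e = 0.274, h = 0.794; p* = 0.794 − 0.274/0.51435 = 0.2613.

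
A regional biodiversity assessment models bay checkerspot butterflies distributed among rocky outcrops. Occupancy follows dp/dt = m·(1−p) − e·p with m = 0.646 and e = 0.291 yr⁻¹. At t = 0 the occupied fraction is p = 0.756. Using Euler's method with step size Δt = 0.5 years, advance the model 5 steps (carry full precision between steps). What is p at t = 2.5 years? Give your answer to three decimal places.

0.692

Update rule: p ← p + [m·(1−p) − e·p]·Δt with Δt = 0.5.
p: 0.75600 → 0.72481  (Δp = -0.03119)
p: 0.72481 → 0.70824  (Δp = -0.01658)
p: 0.70824 → 0.69943  (Δp = -0.00881)
p: 0.69943 → 0.69475  (Δp = -0.00468)
p: 0.69475 → 0.69226  (Δp = -0.00249)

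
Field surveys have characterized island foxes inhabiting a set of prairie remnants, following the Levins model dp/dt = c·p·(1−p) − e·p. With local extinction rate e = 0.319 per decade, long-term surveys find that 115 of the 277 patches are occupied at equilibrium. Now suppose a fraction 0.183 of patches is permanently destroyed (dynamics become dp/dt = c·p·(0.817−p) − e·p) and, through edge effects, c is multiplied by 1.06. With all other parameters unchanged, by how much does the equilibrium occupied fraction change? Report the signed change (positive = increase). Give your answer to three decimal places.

Observed p* = 115/277 = 0.41516.
Balance c(1−p*) = e gives c = e/(1 − 0.41516) = 0.319/0.58484 = 0.54545.
New p* = 0.817 − e/c = 0.817 − 0.31900/0.57818 = 0.26527.
Δp* = 0.26527 − 0.41516 = -0.14989.

-0.150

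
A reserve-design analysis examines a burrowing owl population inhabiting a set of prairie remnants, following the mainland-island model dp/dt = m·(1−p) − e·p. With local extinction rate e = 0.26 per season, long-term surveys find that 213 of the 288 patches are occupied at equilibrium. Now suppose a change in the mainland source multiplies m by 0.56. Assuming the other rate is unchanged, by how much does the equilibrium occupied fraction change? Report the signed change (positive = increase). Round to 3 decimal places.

Observed p* = 213/288 = 0.73958.
Balance m(1−p*) = e·p* gives m = e·p*/(1−p*) = 0.26×0.73958/0.26042 = 0.73839.
New p* = m/(m+e) = 0.41350/(0.41350+0.26000) = 0.61396.
Δp* = 0.61396 − 0.73958 = -0.12562.

-0.126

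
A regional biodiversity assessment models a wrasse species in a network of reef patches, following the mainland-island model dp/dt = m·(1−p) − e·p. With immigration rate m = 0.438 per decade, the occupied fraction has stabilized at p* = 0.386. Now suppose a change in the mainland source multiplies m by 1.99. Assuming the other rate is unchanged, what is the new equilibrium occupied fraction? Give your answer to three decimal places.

Balance m(1−p*) = e·p* gives e = m(1−p*)/p* = 0.438×0.61400/0.38600 = 0.69672.
New p* = m/(m+e) = 0.87162/(0.87162+0.69672) = 0.55576.

0.556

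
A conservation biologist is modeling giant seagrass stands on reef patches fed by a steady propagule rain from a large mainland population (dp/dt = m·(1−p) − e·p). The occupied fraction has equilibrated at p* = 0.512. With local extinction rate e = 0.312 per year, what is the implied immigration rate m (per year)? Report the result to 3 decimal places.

At equilibrium m(1−p*) = e·p*, so m = e·p*/(1−p*).
m = 0.312 × 0.512 / 0.4880 = 0.1597/0.4880 = 0.3273.

0.327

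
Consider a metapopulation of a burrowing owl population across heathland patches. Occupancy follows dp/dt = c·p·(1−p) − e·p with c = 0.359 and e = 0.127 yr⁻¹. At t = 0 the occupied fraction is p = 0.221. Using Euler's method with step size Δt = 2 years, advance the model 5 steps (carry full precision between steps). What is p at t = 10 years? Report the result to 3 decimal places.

0.554

Update rule: p ← p + [c·p·(1−p) − e·p]·Δt with Δt = 2.
step 1: Δp = +0.06748, p = 0.28848
step 2: Δp = +0.07410, p = 0.36258
step 3: Δp = +0.07385, p = 0.43642
step 4: Δp = +0.06575, p = 0.50217
step 5: Δp = +0.05195, p = 0.55412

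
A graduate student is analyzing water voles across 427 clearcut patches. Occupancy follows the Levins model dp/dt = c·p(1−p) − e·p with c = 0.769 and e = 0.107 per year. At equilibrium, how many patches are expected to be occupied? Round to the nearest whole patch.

p* = 1 − e/c = 1 − 0.107/0.769 = 0.8609.
Expected occupied patches = N × p* = 427 × 0.8609 = 367.59 ≈ 368.

368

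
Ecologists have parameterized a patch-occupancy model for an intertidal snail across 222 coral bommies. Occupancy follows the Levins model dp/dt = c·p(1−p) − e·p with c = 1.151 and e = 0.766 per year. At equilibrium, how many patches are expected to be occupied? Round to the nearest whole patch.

p* = 1 − e/c = 1 − 0.766/1.151 = 0.3345.
Expected occupied patches = N × p* = 222 × 0.3345 = 74.26 ≈ 74.

74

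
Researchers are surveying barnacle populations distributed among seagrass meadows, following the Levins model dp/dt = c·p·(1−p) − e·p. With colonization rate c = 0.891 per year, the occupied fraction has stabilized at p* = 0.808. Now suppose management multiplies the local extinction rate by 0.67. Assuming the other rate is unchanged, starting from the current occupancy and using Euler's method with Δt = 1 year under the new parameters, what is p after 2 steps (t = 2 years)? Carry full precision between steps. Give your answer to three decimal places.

0.867

Balance c(1−p*) = e gives e = 0.891×(1 − 0.80800) = 0.17107.
Starting from p₀ = 0.80800; update p ← p + (dp/dt)·Δt with the new parameters.
step 1: Δp = +0.04561, p = 0.85361
step 2: Δp = +0.01350, p = 0.86711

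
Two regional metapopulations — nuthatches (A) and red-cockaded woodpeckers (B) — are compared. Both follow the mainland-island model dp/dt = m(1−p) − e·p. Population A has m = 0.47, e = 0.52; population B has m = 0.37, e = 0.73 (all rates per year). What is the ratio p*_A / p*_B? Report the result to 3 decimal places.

1.411

A: p*_A = m/(m+e) = 0.47/0.9900 = 0.4747.
B: p*_B = 0.37/1.1000 = 0.3364.
p*_A / p*_B = 0.4747/0.3364 = 1.4114.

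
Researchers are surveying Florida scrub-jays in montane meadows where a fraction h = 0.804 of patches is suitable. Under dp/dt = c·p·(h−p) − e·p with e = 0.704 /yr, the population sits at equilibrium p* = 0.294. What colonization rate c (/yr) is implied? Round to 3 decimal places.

1.380

At equilibrium c(h−p*) = e, so c = e/(h−p*).
c = 0.704/(0.804 − 0.294) = 0.704/0.5100 = 1.3804.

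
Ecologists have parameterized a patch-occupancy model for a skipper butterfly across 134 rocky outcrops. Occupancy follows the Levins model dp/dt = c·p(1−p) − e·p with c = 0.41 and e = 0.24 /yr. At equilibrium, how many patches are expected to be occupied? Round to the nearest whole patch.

p* = 1 − e/c = 1 − 0.24/0.41 = 0.4146.
Expected occupied patches = N × p* = 134 × 0.4146 = 55.56 ≈ 56.

56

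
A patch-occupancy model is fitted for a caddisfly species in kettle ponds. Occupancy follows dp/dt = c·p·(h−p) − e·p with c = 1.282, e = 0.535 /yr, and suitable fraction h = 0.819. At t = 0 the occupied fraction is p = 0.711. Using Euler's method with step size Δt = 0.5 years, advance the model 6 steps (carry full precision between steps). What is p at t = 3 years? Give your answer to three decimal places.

Update rule: p ← p + [c·p·(h−p) − e·p]·Δt with Δt = 0.5.
  1  |  dp/dt·Δt = -0.140971  |  p_1 = 0.570029
  2  |  dp/dt·Δt = -0.061511  |  p_2 = 0.508517
  3  |  dp/dt·Δt = -0.034824  |  p_3 = 0.473694
  4  |  dp/dt·Δt = -0.021865  |  p_4 = 0.451829
  5  |  dp/dt·Δt = -0.014523  |  p_5 = 0.437305
  6  |  dp/dt·Δt = -0.009985  |  p_6 = 0.427320

0.427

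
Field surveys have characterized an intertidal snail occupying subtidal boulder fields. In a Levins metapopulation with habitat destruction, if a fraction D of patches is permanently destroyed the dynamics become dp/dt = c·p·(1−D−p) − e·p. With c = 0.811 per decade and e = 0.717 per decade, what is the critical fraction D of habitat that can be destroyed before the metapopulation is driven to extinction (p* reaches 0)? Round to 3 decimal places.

0.116

The nontrivial equilibrium is p* = (1−D) − e/c; extinction occurs when this hits zero.
So D_crit = 1 − e/c = 1 − 0.717/0.811 = 1 − 0.8841 = 0.1159.
This equals the undisturbed p*, a classic result of Lande's extension.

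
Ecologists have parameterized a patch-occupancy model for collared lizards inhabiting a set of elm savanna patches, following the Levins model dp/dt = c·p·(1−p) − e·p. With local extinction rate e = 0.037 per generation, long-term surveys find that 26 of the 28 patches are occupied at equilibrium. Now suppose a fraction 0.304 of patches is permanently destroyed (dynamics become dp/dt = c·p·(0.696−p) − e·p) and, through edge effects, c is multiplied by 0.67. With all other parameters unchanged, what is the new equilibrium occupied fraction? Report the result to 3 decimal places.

Observed p* = 26/28 = 0.92857.
Balance c(1−p*) = e gives c = e/(1 − 0.92857) = 0.037/0.07143 = 0.51799.
New p* = 0.696 − e/c = 0.696 − 0.03700/0.34705 = 0.58939.

0.589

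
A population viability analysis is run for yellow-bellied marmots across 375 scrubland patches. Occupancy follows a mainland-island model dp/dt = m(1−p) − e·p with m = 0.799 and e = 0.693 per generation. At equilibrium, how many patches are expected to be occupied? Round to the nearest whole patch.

201

p* = m/(m+e) = 0.799/1.4920 = 0.5355.
Expected occupied patches = N × p* = 375 × 0.5355 = 200.82 ≈ 201.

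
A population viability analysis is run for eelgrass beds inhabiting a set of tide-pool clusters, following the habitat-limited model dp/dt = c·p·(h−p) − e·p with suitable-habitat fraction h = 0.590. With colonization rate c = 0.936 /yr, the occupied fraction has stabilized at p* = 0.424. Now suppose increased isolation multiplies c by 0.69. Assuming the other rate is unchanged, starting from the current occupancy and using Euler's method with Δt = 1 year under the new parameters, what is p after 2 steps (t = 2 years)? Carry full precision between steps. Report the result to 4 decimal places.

0.3895

Balance c(h−p*) = e gives e = 0.936×(0.59 − 0.42400) = 0.15538.
Starting from p₀ = 0.42400; update p ← p + (dp/dt)·Δt with the new parameters.
t = 1: p = 0.42400 + (-0.02042) = 0.40358
t = 2: p = 0.40358 + (-0.01412) = 0.38946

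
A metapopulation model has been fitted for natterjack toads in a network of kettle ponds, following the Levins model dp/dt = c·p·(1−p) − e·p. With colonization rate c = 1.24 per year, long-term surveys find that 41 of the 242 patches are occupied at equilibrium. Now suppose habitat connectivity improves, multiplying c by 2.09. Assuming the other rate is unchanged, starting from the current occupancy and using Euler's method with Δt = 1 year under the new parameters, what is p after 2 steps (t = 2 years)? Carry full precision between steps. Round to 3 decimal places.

Observed p* = 41/242 = 0.16942.
Balance c(1−p*) = e gives e = 1.24×(1 − 0.16942) = 1.02992.
Starting from p₀ = 0.16942; update p ← p + (dp/dt)·Δt with the new parameters.
step 1: Δp = +0.19019, p = 0.35962
step 2: Δp = +0.22645, p = 0.58607

0.586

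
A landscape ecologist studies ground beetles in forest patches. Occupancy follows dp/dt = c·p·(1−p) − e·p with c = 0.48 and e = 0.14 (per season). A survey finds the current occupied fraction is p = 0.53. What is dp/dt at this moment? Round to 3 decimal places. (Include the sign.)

Colonization term: c·p·(1−p) = 0.48×0.53×0.4700 = 0.11957.
Extinction term: e·p = 0.07420.
dp/dt = 0.11957 − 0.07420 = 0.04537.

0.045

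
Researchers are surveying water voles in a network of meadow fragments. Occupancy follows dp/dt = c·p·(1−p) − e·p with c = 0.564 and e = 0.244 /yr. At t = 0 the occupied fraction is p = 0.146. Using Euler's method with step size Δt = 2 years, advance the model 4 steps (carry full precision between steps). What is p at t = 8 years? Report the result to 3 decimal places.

Update rule: p ← p + [c·p·(1−p) − e·p]·Δt with Δt = 2.
  1  |  dp/dt·Δt = +0.069396  |  p_1 = 0.215396
  2  |  dp/dt·Δt = +0.085519  |  p_2 = 0.300915
  3  |  dp/dt·Δt = +0.090445  |  p_3 = 0.391360
  4  |  dp/dt·Δt = +0.077703  |  p_4 = 0.469063

0.469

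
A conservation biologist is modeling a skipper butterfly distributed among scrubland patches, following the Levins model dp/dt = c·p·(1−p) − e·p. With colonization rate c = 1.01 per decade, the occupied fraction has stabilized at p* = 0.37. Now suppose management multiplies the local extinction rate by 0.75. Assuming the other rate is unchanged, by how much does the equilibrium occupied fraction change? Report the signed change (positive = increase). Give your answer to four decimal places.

Balance c(1−p*) = e gives e = 1.01×(1 − 0.37000) = 0.63630.
New p* = 1 − e/c = 1 − 0.47723/1.01000 = 0.52750.
Δp* = 0.52750 − 0.37000 = +0.15750.

0.1575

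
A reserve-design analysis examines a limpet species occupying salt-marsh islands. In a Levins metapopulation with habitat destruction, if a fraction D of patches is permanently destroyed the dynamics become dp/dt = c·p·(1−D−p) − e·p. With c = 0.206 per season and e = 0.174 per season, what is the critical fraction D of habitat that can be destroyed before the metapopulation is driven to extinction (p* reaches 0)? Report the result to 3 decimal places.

0.155

The nontrivial equilibrium is p* = (1−D) − e/c; extinction occurs when this hits zero.
So D_crit = 1 − e/c = 1 − 0.174/0.206 = 1 − 0.8447 = 0.1553.
This equals the undisturbed p*, a classic result of Lande's extension.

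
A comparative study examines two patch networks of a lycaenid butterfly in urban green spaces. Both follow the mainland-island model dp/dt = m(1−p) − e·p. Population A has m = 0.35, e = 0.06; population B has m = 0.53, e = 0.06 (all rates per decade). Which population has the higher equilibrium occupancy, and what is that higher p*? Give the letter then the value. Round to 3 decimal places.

A: p*_A = m/(m+e) = 0.35/0.4100 = 0.8537.
B: p*_B = 0.53/0.5900 = 0.8983.
B is higher at 0.8983.

B, 0.898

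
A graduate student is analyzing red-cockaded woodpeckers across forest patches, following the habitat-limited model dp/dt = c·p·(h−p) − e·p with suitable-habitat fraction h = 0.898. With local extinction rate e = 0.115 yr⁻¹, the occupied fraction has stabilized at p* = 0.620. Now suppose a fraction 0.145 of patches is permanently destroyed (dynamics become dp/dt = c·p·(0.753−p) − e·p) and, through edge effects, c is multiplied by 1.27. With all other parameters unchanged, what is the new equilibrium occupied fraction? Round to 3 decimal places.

Balance c(h−p*) = e gives c = e/(0.898 − 0.62000) = 0.115/0.27800 = 0.41367.
New p* = 0.753 − e/c = 0.753 − 0.11500/0.52536 = 0.53410.

0.534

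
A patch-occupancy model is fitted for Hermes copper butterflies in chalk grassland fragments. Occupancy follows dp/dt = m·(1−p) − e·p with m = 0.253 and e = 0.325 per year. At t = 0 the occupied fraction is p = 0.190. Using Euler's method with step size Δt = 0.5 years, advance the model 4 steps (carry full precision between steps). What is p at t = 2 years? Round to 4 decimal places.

Update rule: p ← p + [m·(1−p) − e·p]·Δt with Δt = 0.5.
  1  |  dp/dt·Δt = +0.071590  |  p_1 = 0.261590
  2  |  dp/dt·Δt = +0.050900  |  p_2 = 0.312490
  3  |  dp/dt·Δt = +0.036190  |  p_3 = 0.348681
  4  |  dp/dt·Δt = +0.025731  |  p_4 = 0.374412

0.3744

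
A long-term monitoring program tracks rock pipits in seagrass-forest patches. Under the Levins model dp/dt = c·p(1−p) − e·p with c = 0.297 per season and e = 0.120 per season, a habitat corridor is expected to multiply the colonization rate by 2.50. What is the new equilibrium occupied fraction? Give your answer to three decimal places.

0.838

Before: p* = 1 − 0.120/0.297 = 0.5960.
After the change, c = 0.7425, e = 0.12, so p* = 1 − 0.12/0.7425 = 0.8384.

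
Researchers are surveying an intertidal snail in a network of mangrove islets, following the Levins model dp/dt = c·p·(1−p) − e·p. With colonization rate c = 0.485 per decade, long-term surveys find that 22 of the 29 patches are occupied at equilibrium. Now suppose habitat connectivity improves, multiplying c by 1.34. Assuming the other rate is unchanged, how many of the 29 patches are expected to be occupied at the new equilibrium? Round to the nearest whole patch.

24

Observed p* = 22/29 = 0.75862.
Balance c(1−p*) = e gives e = 0.485×(1 − 0.75862) = 0.11707.
New p* = 1 − e/c = 1 − 0.11707/0.64990 = 0.81986.
Expected occupied = 29 × 0.81986 = 23.78 ≈ 24.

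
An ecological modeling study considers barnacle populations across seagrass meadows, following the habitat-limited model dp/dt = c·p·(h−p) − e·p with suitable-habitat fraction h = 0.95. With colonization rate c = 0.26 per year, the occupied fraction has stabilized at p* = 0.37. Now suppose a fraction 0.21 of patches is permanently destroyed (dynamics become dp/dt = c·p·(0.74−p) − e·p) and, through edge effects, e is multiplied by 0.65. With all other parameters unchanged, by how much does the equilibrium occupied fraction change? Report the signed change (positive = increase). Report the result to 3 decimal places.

-0.007

Balance c(h−p*) = e gives e = 0.26×(0.95 − 0.37000) = 0.15080.
New p* = 0.74 − e/c = 0.74 − 0.09802/0.26000 = 0.36300.
Δp* = 0.36300 − 0.37000 = -0.00700.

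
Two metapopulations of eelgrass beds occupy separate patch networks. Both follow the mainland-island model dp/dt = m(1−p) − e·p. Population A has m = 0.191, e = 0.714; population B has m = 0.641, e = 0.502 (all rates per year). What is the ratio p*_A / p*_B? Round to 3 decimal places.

0.376

A: p*_A = m/(m+e) = 0.191/0.9050 = 0.2110.
B: p*_B = 0.641/1.1430 = 0.5608.
p*_A / p*_B = 0.2110/0.5608 = 0.3763.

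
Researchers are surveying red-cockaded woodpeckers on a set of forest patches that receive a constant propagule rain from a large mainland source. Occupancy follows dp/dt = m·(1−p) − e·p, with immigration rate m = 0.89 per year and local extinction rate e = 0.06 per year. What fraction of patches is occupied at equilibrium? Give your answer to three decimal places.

Setting dp/dt = 0: m − m·p* = e·p*, so m = (m+e)·p*.
p* = m/(m+e) = 0.89/(0.89+0.06) = 0.89/0.9500 = 0.9368.

0.937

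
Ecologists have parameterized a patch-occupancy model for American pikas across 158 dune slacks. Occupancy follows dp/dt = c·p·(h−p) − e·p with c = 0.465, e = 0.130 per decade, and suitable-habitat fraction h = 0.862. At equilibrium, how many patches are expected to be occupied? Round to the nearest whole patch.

92

p* = h − e/c = 0.862 − 0.2796 = 0.5824.
Expected occupied patches = N × p* = 158 × 0.5824 = 92.02 ≈ 92.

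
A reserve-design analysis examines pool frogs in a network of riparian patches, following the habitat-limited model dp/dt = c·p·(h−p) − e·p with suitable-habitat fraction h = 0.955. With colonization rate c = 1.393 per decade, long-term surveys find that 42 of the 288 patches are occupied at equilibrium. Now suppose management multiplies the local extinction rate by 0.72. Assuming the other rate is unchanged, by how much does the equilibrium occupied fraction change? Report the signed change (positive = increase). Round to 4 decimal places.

Observed p* = 42/288 = 0.14583.
Balance c(h−p*) = e gives e = 1.393×(0.955 − 0.14583) = 1.12717.
New p* = 0.955 − e/c = 0.955 − 0.81156/1.39300 = 0.37240.
Δp* = 0.37240 − 0.14583 = +0.22657.

0.2266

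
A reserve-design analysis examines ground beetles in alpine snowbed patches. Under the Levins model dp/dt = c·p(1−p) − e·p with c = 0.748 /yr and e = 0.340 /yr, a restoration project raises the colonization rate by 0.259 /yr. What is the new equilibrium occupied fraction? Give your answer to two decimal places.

Before: p* = 1 − 0.340/0.748 = 0.5455.
After the change, c = 1.007, e = 0.34, so p* = 1 − 0.34/1.007 = 0.6624.

0.66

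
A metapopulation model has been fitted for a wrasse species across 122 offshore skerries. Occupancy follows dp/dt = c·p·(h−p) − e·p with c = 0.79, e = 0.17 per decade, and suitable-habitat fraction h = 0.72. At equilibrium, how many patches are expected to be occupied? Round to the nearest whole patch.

p* = h − e/c = 0.72 − 0.2152 = 0.5048.
Expected occupied patches = N × p* = 122 × 0.5048 = 61.59 ≈ 62.

62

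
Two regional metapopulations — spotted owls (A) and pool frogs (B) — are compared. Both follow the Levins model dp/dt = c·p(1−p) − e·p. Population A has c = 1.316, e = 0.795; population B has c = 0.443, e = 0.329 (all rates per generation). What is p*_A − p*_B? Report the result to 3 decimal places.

A: p*_A = 1 − 0.795/1.316 = 0.3959.
B: p*_B = 1 − 0.329/0.443 = 0.2573.
p*_A − p*_B = 0.3959 − 0.2573 = 0.1386.

0.139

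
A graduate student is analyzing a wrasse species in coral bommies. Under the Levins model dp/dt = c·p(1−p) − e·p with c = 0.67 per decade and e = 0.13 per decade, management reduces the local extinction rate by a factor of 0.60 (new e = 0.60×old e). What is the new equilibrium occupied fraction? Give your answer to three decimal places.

0.884

Before: p* = 1 − 0.13/0.67 = 0.8060.
After the change, c = 0.67, e = 0.078, so p* = 1 − 0.078/0.67 = 0.8836.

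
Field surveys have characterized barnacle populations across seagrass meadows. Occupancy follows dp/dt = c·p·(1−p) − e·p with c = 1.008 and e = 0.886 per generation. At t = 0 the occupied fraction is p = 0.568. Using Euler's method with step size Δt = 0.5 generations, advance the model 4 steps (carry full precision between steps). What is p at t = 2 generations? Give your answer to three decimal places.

0.290

Update rule: p ← p + [c·p·(1−p) − e·p]·Δt with Δt = 0.5.
step 1: Δp = -0.12795, p = 0.44005
step 2: Δp = -0.07075, p = 0.36929
step 3: Δp = -0.04621, p = 0.32309
step 4: Δp = -0.03290, p = 0.29018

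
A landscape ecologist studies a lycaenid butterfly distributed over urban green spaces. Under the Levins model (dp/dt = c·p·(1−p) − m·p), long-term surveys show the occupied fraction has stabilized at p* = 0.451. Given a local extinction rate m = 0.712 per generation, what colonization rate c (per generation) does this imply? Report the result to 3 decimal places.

1.297

At equilibrium c(1−p*) = m, so c = m/(1−p*).
c = 0.712/(1 − 0.451) = 0.712/0.5490 = 1.2969.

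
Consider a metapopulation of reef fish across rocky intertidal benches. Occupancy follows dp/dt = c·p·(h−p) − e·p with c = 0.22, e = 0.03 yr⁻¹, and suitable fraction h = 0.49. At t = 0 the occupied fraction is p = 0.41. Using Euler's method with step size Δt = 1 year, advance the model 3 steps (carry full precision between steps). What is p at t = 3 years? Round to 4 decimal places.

0.3962

Update rule: p ← p + [c·p·(h−p) − e·p]·Δt with Δt = 1.
  1  |  dp/dt·Δt = -0.005084  |  p_1 = 0.404916
  2  |  dp/dt·Δt = -0.004568  |  p_2 = 0.400348
  3  |  dp/dt·Δt = -0.004114  |  p_3 = 0.396234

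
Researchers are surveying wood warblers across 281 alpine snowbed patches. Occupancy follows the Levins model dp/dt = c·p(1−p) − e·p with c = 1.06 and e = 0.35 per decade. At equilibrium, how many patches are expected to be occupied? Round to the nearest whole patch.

188

p* = 1 − e/c = 1 − 0.35/1.06 = 0.6698.
Expected occupied patches = N × p* = 281 × 0.6698 = 188.22 ≈ 188.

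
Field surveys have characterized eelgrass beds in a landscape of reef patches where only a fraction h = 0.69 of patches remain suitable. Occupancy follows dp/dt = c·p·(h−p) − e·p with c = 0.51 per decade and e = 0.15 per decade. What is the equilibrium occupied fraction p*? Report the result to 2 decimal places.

Setting dp/dt = 0 and dividing by p* gives c·(h−p*) = e.
So p* = h − e/c = 0.69 − 0.15/0.51 = 0.69 − 0.2941 = 0.3959.

0.40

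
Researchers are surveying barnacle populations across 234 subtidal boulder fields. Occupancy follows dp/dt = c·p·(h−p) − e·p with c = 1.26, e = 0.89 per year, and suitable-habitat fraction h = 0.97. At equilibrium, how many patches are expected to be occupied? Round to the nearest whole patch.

62

p* = h − e/c = 0.97 − 0.7063 = 0.2637.
Expected occupied patches = N × p* = 234 × 0.2637 = 61.69 ≈ 62.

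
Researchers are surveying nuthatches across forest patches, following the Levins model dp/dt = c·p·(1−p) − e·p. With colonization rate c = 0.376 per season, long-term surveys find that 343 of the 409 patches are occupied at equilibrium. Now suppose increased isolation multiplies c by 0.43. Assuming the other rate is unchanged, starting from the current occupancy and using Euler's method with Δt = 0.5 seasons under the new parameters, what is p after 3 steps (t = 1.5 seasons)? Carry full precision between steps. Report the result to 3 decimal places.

0.799

Observed p* = 343/409 = 0.83863.
Balance c(1−p*) = e gives e = 0.376×(1 − 0.83863) = 0.06067.
Starting from p₀ = 0.83863; update p ← p + (dp/dt)·Δt with the new parameters.
step 1: Δp = -0.01450, p = 0.82413
step 2: Δp = -0.01328, p = 0.81084
step 3: Δp = -0.01220, p = 0.79864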